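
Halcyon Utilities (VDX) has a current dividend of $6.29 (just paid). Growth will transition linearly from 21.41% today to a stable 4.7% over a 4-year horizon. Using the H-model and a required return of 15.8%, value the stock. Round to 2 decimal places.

H-model: P₀ = D₀[(1+g_L) + H(g_S−g_L)]/(r−g_L), with H = 4/2 = 2.
P₀ = 6.29 × [(1+0.047) + 2×(0.2141−0.047)] / (0.158−0.047)
   = 6.29 × 1.3812 / 0.111 = 78.2680

$78.27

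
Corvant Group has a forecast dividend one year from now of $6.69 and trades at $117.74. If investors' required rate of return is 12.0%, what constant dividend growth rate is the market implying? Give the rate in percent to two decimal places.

6.32%

From P₀ = D₁/(r − g), the implied growth is g = r − D₁/P₀.
g = 0.12 − 6.69/117.74 = 0.12 − 0.05682 = 0.06318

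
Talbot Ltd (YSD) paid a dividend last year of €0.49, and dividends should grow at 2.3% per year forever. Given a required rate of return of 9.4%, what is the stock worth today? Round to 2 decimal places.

€7.06

Gordon growth model: P₀ = D₁/(r − g). D₁ = 0.49 × (1 + 0.023) = 0.5013.
P₀ = 0.5013 / (0.094 − 0.023) = 0.5013 / 0.071 = 7.0601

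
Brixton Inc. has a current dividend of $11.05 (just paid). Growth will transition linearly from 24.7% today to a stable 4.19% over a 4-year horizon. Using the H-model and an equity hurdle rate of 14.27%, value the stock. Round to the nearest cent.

H-model: P₀ = D₀[(1+g_L) + H(g_S−g_L)]/(r−g_L), with H = 4/2 = 2.
P₀ = 11.05 × [(1+0.0419) + 2×(0.247−0.0419)] / (0.1427−0.0419)
   = 11.05 × 1.4521 / 0.1008 = 159.1836

$159.18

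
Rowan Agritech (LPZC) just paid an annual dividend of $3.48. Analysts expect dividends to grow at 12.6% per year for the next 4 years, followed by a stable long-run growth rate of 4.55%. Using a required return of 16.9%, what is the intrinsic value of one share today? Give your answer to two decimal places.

$38.05

Two-stage DDM. Project D₁…D_4 at 0.126, terminal growth 0.0455, discount at r = 0.169.
D_1 = 3.9185
D_2 = 4.4122
D_3 = 4.9681
D_4 = 5.5941
Terminal value at t=4: TV = D_5/(r−g) = 5.8487/(0.169−0.0455) = 47.3576
P₀ = 3.9185/(1+0.169)^1 + 4.4122/(1+0.169)^2 + 4.9681/(1+0.169)^3 + 5.5941/(1+0.169)^4 + 47.3576/(1+0.169)^4 = 38.0451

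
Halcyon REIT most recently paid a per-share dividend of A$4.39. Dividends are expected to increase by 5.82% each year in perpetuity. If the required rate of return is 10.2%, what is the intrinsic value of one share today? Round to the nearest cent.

Gordon growth model: P₀ = D₁/(r − g). D₁ = 4.39 × (1 + 0.0582) = 4.6455.
P₀ = 4.6455 / (0.102 − 0.0582) = 4.6455 / 0.0438 = 106.0616

A$106.06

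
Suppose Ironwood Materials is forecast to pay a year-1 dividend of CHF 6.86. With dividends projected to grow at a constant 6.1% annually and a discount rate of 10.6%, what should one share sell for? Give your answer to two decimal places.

Gordon growth model: P₀ = D₁/(r − g), with D₁ = 6.86 given directly.
P₀ = 6.8600 / (0.106 − 0.061) = 6.8600 / 0.045 = 152.4444

CHF 152.44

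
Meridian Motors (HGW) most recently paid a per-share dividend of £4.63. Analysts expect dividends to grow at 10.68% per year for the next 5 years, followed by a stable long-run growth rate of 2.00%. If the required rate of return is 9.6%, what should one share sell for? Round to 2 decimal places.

£89.11

Two-stage DDM. Project D₁…D_5 at 0.1068, terminal growth 0.02, discount at r = 0.096.
D_1 = 5.1245
D_2 = 5.6718
D_3 = 6.2775
D_4 = 6.9480
D_5 = 7.6900
Terminal value at t=5: TV = D_6/(r−g) = 7.8438/(0.096−0.02) = 103.2080
P₀ = 5.1245/(1+0.096)^1 + 5.6718/(1+0.096)^2 + 6.2775/(1+0.096)^3 + 6.9480/(1+0.096)^4 + 7.6900/(1+0.096)^5 + 103.2080/(1+0.096)^5 = 89.1054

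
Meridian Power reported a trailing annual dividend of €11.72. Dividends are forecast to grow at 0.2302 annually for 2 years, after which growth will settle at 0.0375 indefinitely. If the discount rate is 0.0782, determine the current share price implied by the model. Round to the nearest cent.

Two-stage DDM. Project D₁…D_2 at 0.2302, terminal growth 0.0375, discount at r = 0.0782.
D_1 = 14.4179
D_2 = 17.7370
Terminal value at t=2: TV = D_3/(r−g) = 18.4021/(0.0782−0.0375) = 452.1398
P₀ = 14.4179/(1+0.0782)^1 + 17.7370/(1+0.0782)^2 + 452.1398/(1+0.0782)^2 = 417.5620

€417.56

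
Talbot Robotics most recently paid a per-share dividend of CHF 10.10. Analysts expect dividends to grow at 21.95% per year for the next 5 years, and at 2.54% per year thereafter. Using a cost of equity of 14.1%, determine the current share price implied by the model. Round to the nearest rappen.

Two-stage DDM. Project D₁…D_5 at 0.2195, terminal growth 0.0254, discount at r = 0.141.
D_1 = 12.3170
D_2 = 15.0205
D_3 = 18.3175
D_4 = 22.3382
D_5 = 27.2415
Terminal value at t=5: TV = D_6/(r−g) = 27.9334/(0.141−0.0254) = 241.6384
P₀ = 12.3170/(1+0.141)^1 + 15.0205/(1+0.141)^2 + 18.3175/(1+0.141)^3 + 22.3382/(1+0.141)^4 + 27.2415/(1+0.141)^5 + 241.6384/(1+0.141)^5 = 186.8803

CHF 186.88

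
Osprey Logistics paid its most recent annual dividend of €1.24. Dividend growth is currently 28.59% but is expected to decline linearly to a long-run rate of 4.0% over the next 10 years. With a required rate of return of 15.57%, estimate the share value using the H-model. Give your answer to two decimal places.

€24.32

H-model: P₀ = D₀[(1+g_L) + H(g_S−g_L)]/(r−g_L), with H = 10/2 = 5.
P₀ = 1.24 × [(1+0.04) + 5×(0.2859−0.04)] / (0.1557−0.04)
   = 1.24 × 2.2695 / 0.1157 = 24.3231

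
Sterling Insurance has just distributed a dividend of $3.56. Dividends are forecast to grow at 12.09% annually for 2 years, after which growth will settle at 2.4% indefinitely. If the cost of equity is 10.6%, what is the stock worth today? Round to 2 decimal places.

Two-stage DDM. Project D₁…D_2 at 0.1209, terminal growth 0.024, discount at r = 0.106.
D_1 = 3.9904
D_2 = 4.4728
Terminal value at t=2: TV = D_3/(r−g) = 4.5802/(0.106−0.024) = 55.8560
P₀ = 3.9904/(1+0.106)^1 + 4.4728/(1+0.106)^2 + 55.8560/(1+0.106)^2 = 52.9270

$52.93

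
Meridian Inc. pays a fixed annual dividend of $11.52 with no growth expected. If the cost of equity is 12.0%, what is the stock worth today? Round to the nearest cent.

Zero-growth DDM (perpetuity): P₀ = D/r = 11.52 / 0.12 = 96.0000

$96.00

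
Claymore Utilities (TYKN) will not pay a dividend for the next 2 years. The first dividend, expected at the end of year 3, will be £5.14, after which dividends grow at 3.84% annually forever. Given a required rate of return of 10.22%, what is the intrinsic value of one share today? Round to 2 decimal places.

Deferred-dividend DDM. At t=2 the remaining stream is a growing perpetuity with first payment D_3 = 5.14.
V_2 = D_3/(r−g) = 5.14/(0.1022−0.0384) = 80.5643
P₀ = V_2/(1+r)^2 = 80.5643/(1+0.1022)^2 = 66.3165

£66.32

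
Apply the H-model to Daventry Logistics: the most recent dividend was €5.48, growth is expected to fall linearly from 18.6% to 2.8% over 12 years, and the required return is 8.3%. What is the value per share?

€196.88

H-model: P₀ = D₀[(1+g_L) + H(g_S−g_L)]/(r−g_L), with H = 12/2 = 6.
P₀ = 5.48 × [(1+0.028) + 6×(0.186−0.028)] / (0.083−0.028)
   = 5.48 × 1.9760 / 0.055 = 196.8815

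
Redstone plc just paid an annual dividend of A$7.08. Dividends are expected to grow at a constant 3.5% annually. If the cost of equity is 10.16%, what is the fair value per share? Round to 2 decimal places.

Gordon growth model: P₀ = D₁/(r − g). D₁ = 7.08 × (1 + 0.035) = 7.3278.
P₀ = 7.3278 / (0.1016 − 0.035) = 7.3278 / 0.0666 = 110.0270

A$110.03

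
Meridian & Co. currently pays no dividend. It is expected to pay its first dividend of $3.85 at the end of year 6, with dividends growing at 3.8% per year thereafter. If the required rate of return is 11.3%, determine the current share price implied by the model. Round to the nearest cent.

Deferred-dividend DDM. At t=5 the remaining stream is a growing perpetuity with first payment D_6 = 3.85.
V_5 = D_6/(r−g) = 3.85/(0.113−0.038) = 51.3333
P₀ = V_5/(1+r)^5 = 51.3333/(1+0.113)^5 = 30.0555

$30.06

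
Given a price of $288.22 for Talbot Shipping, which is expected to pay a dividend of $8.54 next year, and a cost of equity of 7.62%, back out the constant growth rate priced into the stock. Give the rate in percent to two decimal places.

From P₀ = D₁/(r − g), the implied growth is g = r − D₁/P₀.
g = 0.0762 − 8.54/288.22 = 0.0762 − 0.02963 = 0.04657

4.66%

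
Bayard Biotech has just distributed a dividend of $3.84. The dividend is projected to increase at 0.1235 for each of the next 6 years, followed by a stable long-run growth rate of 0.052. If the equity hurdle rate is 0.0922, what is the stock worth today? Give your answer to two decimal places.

Two-stage DDM. Project D₁…D_6 at 0.1235, terminal growth 0.052, discount at r = 0.0922.
D_1 = 4.3142
D_2 = 4.8470
D_3 = 5.4457
D_4 = 6.1182
D_5 = 6.8738
D_6 = 7.7227
Terminal value at t=6: TV = D_7/(r−g) = 8.1243/(0.0922−0.052) = 202.0968
P₀ = 4.3142/(1+0.0922)^1 + 4.8470/(1+0.0922)^2 + 5.4457/(1+0.0922)^3 + 6.1182/(1+0.0922)^4 + 6.8738/(1+0.0922)^5 + 7.7227/(1+0.0922)^6 + 202.0968/(1+0.0922)^6 = 144.5192

$144.52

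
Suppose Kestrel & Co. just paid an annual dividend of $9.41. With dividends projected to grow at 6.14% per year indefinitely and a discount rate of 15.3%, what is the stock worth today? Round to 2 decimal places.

$109.04

Gordon growth model: P₀ = D₁/(r − g). D₁ = 9.41 × (1 + 0.0614) = 9.9878.
P₀ = 9.9878 / (0.153 − 0.0614) = 9.9878 / 0.0916 = 109.0368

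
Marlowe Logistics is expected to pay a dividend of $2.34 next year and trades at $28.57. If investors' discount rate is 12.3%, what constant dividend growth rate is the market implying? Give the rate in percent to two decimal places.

4.11%

From P₀ = D₁/(r − g), the implied growth is g = r − D₁/P₀.
g = 0.123 − 2.34/28.57 = 0.123 − 0.08190 = 0.04110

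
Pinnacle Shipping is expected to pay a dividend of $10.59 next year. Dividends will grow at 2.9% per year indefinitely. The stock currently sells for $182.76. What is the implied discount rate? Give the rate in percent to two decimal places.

8.69%

Rearranging the constant-growth DDM: r = D₁/P₀ + g.
r = 10.5900 / 182.76 + 0.029 = 0.05794 + 0.029 = 0.08694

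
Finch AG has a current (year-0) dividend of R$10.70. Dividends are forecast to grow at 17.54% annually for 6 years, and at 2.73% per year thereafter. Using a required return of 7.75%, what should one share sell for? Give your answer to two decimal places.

Two-stage DDM. Project D₁…D_6 at 0.1754, terminal growth 0.0273, discount at r = 0.0775.
D_1 = 12.5768
D_2 = 14.7827
D_3 = 17.3756
D_4 = 20.4233
D_5 = 24.0056
D_6 = 28.2162
Terminal value at t=6: TV = D_7/(r−g) = 28.9865/(0.0775−0.0273) = 577.4195
P₀ = 12.5768/(1+0.0775)^1 + 14.7827/(1+0.0775)^2 + 17.3756/(1+0.0775)^3 + 20.4233/(1+0.0775)^4 + 24.0056/(1+0.0775)^5 + 28.2162/(1+0.0775)^6 + 577.4195/(1+0.0775)^6 = 456.9714

R$456.97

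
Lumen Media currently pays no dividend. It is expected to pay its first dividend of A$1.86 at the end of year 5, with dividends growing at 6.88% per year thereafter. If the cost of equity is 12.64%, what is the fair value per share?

A$20.06

Deferred-dividend DDM. At t=4 the remaining stream is a growing perpetuity with first payment D_5 = 1.86.
V_4 = D_5/(r−g) = 1.86/(0.1264−0.0688) = 32.2917
P₀ = V_4/(1+r)^4 = 32.2917/(1+0.1264)^4 = 20.0595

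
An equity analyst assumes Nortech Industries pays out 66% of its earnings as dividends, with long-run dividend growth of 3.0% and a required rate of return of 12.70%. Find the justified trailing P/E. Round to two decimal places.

Justified trailing P/E = b(1+g)/(r−g) = 0.66×(1+0.03)/(0.127−0.03) = 7.0082

7.01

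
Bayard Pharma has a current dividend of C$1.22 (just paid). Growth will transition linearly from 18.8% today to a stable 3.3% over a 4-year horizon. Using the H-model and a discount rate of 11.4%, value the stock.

C$20.23

H-model: P₀ = D₀[(1+g_L) + H(g_S−g_L)]/(r−g_L), with H = 4/2 = 2.
P₀ = 1.22 × [(1+0.033) + 2×(0.188−0.033)] / (0.114−0.033)
   = 1.22 × 1.3430 / 0.081 = 20.2279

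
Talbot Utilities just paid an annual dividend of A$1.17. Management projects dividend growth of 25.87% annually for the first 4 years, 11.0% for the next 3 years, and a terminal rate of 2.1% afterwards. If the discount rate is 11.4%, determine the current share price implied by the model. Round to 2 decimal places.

A$32.80

Three-stage DDM. Project D₁…D_7; terminal Gordon value at t=7 with g = 0.021; discount at r = 0.114.
D_1 = 1.4727
D_2 = 1.8537
D_3 = 2.3332
D_4 = 2.9368
D_5 = 3.2599
D_6 = 3.6184
D_7 = 4.0165
TV_7 = 4.1008/(0.114−0.021) = 44.0947
P₀ = Σ Dₜ/(1+r)ᵗ + TV_7/(1+r)^7 = 32.8006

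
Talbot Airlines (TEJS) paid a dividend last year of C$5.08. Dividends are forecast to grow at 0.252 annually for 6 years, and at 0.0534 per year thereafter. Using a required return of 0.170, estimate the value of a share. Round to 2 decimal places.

Two-stage DDM. Project D₁…D_6 at 0.252, terminal growth 0.0534, discount at r = 0.17.
D_1 = 6.3602
D_2 = 7.9629
D_3 = 9.9696
D_4 = 12.4819
D_5 = 15.6274
D_6 = 19.5654
Terminal value at t=6: TV = D_7/(r−g) = 20.6102/(0.17−0.0534) = 176.7602
P₀ = 6.3602/(1+0.17)^1 + 7.9629/(1+0.17)^2 + 9.9696/(1+0.17)^3 + 12.4819/(1+0.17)^4 + 15.6274/(1+0.17)^5 + 19.5654/(1+0.17)^6 + 176.7602/(1+0.17)^6 = 107.8019

C$107.80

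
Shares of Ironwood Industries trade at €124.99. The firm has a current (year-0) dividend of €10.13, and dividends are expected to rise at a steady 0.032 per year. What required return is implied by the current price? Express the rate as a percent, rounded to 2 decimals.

Rearranging the constant-growth DDM: r = D₁/P₀ + g.
D₁ = 10.13 × (1 + 0.032) = 10.4542.
r = 10.4542 / 124.99 + 0.032 = 0.08364 + 0.032 = 0.11564

11.56%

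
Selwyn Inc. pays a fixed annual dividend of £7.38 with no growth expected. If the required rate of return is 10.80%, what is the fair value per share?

Zero-growth DDM (perpetuity): P₀ = D/r = 7.38 / 0.108 = 68.3333

£68.33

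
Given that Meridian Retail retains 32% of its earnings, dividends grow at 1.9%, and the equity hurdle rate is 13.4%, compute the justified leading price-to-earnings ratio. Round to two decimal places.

5.91

Payout ratio b = 1 − 0.32 = 0.68.
Justified leading P/E = b/(r−g) = 0.68/(0.134−0.019) = 5.9130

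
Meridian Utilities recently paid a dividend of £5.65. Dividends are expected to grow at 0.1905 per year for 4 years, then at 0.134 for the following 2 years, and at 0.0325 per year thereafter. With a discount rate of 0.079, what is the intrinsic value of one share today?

£252.47

Three-stage DDM. Project D₁…D_6; terminal Gordon value at t=6 with g = 0.0325; discount at r = 0.079.
D_1 = 6.7263
D_2 = 8.0077
D_3 = 9.5332
D_4 = 11.3492
D_5 = 12.8700
D_6 = 14.5946
TV_6 = 15.0689/(0.079−0.0325) = 324.0629
P₀ = Σ Dₜ/(1+r)ᵗ + TV_6/(1+r)^6 = 252.4746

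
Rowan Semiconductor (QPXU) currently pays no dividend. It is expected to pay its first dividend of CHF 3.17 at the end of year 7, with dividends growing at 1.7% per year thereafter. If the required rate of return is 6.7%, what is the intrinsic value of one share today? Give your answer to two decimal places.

Deferred-dividend DDM. At t=6 the remaining stream is a growing perpetuity with first payment D_7 = 3.17.
V_6 = D_7/(r−g) = 3.17/(0.067−0.017) = 63.4000
P₀ = V_6/(1+r)^6 = 63.4000/(1+0.067)^6 = 42.9638

CHF 42.96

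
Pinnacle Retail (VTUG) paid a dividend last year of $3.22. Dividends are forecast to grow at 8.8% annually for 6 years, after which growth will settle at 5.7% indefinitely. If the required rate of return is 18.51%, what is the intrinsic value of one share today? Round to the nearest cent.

Two-stage DDM. Project D₁…D_6 at 0.088, terminal growth 0.057, discount at r = 0.1851.
D_1 = 3.5034
D_2 = 3.8117
D_3 = 4.1471
D_4 = 4.5120
D_5 = 4.9091
D_6 = 5.3411
Terminal value at t=6: TV = D_7/(r−g) = 5.6455/(0.1851−0.057) = 44.0712
P₀ = 3.5034/(1+0.1851)^1 + 3.8117/(1+0.1851)^2 + 4.1471/(1+0.1851)^3 + 4.5120/(1+0.1851)^4 + 4.9091/(1+0.1851)^5 + 5.3411/(1+0.1851)^6 + 44.0712/(1+0.1851)^6 = 30.3855

$30.39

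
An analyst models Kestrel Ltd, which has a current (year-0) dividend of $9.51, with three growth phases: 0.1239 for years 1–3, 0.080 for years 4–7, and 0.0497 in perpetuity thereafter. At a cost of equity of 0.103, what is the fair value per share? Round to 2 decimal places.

$249.94

Three-stage DDM. Project D₁…D_7; terminal Gordon value at t=7 with g = 0.0497; discount at r = 0.103.
D_1 = 10.6883
D_2 = 12.0126
D_3 = 13.5009
D_4 = 14.5810
D_5 = 15.7475
D_6 = 17.0073
D_7 = 18.3679
TV_7 = 19.2807/(0.103−0.0497) = 361.7400
P₀ = Σ Dₜ/(1+r)ᵗ + TV_7/(1+r)^7 = 249.9382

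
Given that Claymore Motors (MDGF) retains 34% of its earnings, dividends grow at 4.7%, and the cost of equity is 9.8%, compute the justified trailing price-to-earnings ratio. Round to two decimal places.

13.55

Payout ratio b = 1 − 0.34 = 0.66.
Justified trailing P/E = b(1+g)/(r−g) = 0.66×(1+0.047)/(0.098−0.047) = 13.5494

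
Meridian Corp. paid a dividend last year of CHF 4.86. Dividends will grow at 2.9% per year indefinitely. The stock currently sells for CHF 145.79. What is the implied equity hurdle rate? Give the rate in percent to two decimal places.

6.33%

Rearranging the constant-growth DDM: r = D₁/P₀ + g.
D₁ = 4.86 × (1 + 0.029) = 5.0009.
r = 5.0009 / 145.79 + 0.029 = 0.03430 + 0.029 = 0.06330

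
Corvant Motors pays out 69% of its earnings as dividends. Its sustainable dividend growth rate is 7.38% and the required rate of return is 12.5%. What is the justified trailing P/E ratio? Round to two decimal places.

14.47

Justified trailing P/E = b(1+g)/(r−g) = 0.69×(1+0.0738)/(0.125−0.0738) = 14.4711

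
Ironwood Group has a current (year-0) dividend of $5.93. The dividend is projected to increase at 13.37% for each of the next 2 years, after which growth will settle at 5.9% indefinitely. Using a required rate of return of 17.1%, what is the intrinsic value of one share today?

$63.85

Two-stage DDM. Project D₁…D_2 at 0.1337, terminal growth 0.059, discount at r = 0.171.
D_1 = 6.7228
D_2 = 7.6217
Terminal value at t=2: TV = D_3/(r−g) = 8.0714/(0.171−0.059) = 72.0658
P₀ = 6.7228/(1+0.171)^1 + 7.6217/(1+0.171)^2 + 72.0658/(1+0.171)^2 = 63.8545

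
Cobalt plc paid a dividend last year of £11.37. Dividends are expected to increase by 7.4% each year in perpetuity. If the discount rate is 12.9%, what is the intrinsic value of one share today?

Gordon growth model: P₀ = D₁/(r − g). D₁ = 11.37 × (1 + 0.074) = 12.2114.
P₀ = 12.2114 / (0.129 − 0.074) = 12.2114 / 0.055 = 222.0251

£222.03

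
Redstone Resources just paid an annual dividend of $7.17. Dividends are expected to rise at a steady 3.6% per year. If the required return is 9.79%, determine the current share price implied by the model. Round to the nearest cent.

$120.00

Gordon growth model: P₀ = D₁/(r − g). D₁ = 7.17 × (1 + 0.036) = 7.4281.
P₀ = 7.4281 / (0.0979 − 0.036) = 7.4281 / 0.0619 = 120.0019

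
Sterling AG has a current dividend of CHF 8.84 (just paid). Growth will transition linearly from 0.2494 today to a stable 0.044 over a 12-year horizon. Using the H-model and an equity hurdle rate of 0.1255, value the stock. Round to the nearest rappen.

CHF 246.91

H-model: P₀ = D₀[(1+g_L) + H(g_S−g_L)]/(r−g_L), with H = 12/2 = 6.
P₀ = 8.84 × [(1+0.044) + 6×(0.2494−0.044)] / (0.1255−0.044)
   = 8.84 × 2.2764 / 0.0815 = 246.9126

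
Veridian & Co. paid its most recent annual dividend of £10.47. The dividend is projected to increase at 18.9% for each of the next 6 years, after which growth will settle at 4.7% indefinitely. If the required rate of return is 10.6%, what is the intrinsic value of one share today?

£368.36

Two-stage DDM. Project D₁…D_6 at 0.189, terminal growth 0.047, discount at r = 0.106.
D_1 = 12.4488
D_2 = 14.8017
D_3 = 17.5992
D_4 = 20.9254
D_5 = 24.8803
D_6 = 29.5827
Terminal value at t=6: TV = D_7/(r−g) = 30.9731/(0.106−0.047) = 524.9676
P₀ = 12.4488/(1+0.106)^1 + 14.8017/(1+0.106)^2 + 17.5992/(1+0.106)^3 + 20.9254/(1+0.106)^4 + 24.8803/(1+0.106)^5 + 29.5827/(1+0.106)^6 + 524.9676/(1+0.106)^6 = 368.3609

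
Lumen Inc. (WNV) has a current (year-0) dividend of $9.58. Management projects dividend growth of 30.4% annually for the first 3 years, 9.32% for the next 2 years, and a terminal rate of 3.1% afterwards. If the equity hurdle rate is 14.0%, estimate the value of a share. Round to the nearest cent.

$189.48

Three-stage DDM. Project D₁…D_5; terminal Gordon value at t=5 with g = 0.031; discount at r = 0.14.
D_1 = 12.4923
D_2 = 16.2900
D_3 = 21.2421
D_4 = 23.2219
D_5 = 25.3862
TV_5 = 26.1732/(0.14−0.031) = 240.1208
P₀ = Σ Dₜ/(1+r)ᵗ + TV_5/(1+r)^5 = 189.4759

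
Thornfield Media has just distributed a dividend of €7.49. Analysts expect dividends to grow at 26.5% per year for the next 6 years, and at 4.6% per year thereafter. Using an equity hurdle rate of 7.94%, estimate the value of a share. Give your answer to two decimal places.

Two-stage DDM. Project D₁…D_6 at 0.265, terminal growth 0.046, discount at r = 0.0794.
D_1 = 9.4749
D_2 = 11.9857
D_3 = 15.1619
D_4 = 19.1798
D_5 = 24.2624
D_6 = 30.6920
Terminal value at t=6: TV = D_7/(r−g) = 32.1038/(0.0794−0.046) = 961.1921
P₀ = 9.4749/(1+0.0794)^1 + 11.9857/(1+0.0794)^2 + 15.1619/(1+0.0794)^3 + 19.1798/(1+0.0794)^4 + 24.2624/(1+0.0794)^5 + 30.6920/(1+0.0794)^6 + 961.1921/(1+0.0794)^6 = 688.9516

€688.95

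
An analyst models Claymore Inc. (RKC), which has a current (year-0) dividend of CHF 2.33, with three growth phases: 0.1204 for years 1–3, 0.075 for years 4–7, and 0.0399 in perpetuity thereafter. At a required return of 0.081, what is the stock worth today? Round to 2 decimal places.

Three-stage DDM. Project D₁…D_7; terminal Gordon value at t=7 with g = 0.0399; discount at r = 0.081.
D_1 = 2.6105
D_2 = 2.9248
D_3 = 3.2770
D_4 = 3.5228
D_5 = 3.7870
D_6 = 4.0710
D_7 = 4.3763
TV_7 = 4.5509/(0.081−0.0399) = 110.7284
P₀ = Σ Dₜ/(1+r)ᵗ + TV_7/(1+r)^7 = 81.9372

CHF 81.94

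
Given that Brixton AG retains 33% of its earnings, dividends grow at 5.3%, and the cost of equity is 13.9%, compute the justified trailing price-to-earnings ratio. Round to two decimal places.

Payout ratio b = 1 − 0.33 = 0.67.
Justified trailing P/E = b(1+g)/(r−g) = 0.67×(1+0.053)/(0.139−0.053) = 8.2036

8.20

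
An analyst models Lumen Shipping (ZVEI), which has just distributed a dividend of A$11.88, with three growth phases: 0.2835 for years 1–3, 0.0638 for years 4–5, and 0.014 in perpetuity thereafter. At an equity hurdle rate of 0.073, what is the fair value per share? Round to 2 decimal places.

Three-stage DDM. Project D₁…D_5; terminal Gordon value at t=5 with g = 0.014; discount at r = 0.073.
D_1 = 15.2480
D_2 = 19.5708
D_3 = 25.1191
D_4 = 26.7217
D_5 = 28.4265
TV_5 = 28.8245/(0.073−0.014) = 488.5511
P₀ = Σ Dₜ/(1+r)ᵗ + TV_5/(1+r)^5 = 435.1748

A$435.17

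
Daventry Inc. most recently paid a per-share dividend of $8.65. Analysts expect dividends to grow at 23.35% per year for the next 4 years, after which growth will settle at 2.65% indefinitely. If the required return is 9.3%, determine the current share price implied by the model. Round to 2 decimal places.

$263.83

Two-stage DDM. Project D₁…D_4 at 0.2335, terminal growth 0.0265, discount at r = 0.093.
D_1 = 10.6698
D_2 = 13.1612
D_3 = 16.2343
D_4 = 20.0250
Terminal value at t=4: TV = D_5/(r−g) = 20.5557/(0.093−0.0265) = 309.1078
P₀ = 10.6698/(1+0.093)^1 + 13.1612/(1+0.093)^2 + 16.2343/(1+0.093)^3 + 20.0250/(1+0.093)^4 + 309.1078/(1+0.093)^4 = 263.8282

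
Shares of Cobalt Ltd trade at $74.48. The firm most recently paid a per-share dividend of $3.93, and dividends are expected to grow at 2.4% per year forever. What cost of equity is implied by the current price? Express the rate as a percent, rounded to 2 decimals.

Rearranging the constant-growth DDM: r = D₁/P₀ + g.
D₁ = 3.93 × (1 + 0.024) = 4.0243.
r = 4.0243 / 74.48 + 0.024 = 0.05403 + 0.024 = 0.07803

7.80%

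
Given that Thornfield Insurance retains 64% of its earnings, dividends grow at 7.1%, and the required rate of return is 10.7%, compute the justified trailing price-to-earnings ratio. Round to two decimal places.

10.71

Payout ratio b = 1 − 0.64 = 0.36.
Justified trailing P/E = b(1+g)/(r−g) = 0.36×(1+0.071)/(0.107−0.071) = 10.7100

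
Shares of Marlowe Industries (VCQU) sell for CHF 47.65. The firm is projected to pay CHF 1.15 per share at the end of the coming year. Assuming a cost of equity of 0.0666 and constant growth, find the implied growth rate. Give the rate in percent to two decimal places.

4.25%

From P₀ = D₁/(r − g), the implied growth is g = r − D₁/P₀.
g = 0.0666 − 1.15/47.65 = 0.0666 − 0.02413 = 0.04247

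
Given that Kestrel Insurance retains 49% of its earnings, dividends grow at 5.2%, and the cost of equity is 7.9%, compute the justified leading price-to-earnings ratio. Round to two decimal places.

Payout ratio b = 1 − 0.49 = 0.51.
Justified leading P/E = b/(r−g) = 0.51/(0.079−0.052) = 18.8889

18.89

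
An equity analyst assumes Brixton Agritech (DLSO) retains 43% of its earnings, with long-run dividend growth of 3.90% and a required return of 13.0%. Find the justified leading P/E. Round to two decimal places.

6.26

Payout ratio b = 1 − 0.43 = 0.57.
Justified leading P/E = b/(r−g) = 0.57/(0.13−0.039) = 6.2637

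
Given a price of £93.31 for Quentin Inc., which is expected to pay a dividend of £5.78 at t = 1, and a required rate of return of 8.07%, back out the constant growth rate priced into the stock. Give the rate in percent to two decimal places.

1.88%

From P₀ = D₁/(r − g), the implied growth is g = r − D₁/P₀.
g = 0.0807 − 5.78/93.31 = 0.0807 − 0.06194 = 0.01876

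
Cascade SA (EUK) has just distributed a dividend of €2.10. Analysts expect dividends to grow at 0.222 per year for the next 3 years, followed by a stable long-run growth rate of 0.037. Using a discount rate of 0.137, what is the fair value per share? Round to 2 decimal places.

€34.33

Two-stage DDM. Project D₁…D_3 at 0.222, terminal growth 0.037, discount at r = 0.137.
D_1 = 2.5662
D_2 = 3.1359
D_3 = 3.8321
Terminal value at t=3: TV = D_4/(r−g) = 3.9739/(0.137−0.037) = 39.7385
P₀ = 2.5662/(1+0.137)^1 + 3.1359/(1+0.137)^2 + 3.8321/(1+0.137)^3 + 39.7385/(1+0.137)^3 = 34.3250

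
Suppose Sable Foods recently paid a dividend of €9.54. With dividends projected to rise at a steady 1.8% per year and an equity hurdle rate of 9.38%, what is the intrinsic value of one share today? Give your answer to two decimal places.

Gordon growth model: P₀ = D₁/(r − g). D₁ = 9.54 × (1 + 0.018) = 9.7117.
P₀ = 9.7117 / (0.0938 − 0.018) = 9.7117 / 0.0758 = 128.1230

€128.12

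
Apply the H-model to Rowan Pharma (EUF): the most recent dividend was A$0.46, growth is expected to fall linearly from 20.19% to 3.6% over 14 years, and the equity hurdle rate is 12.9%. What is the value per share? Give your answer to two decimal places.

H-model: P₀ = D₀[(1+g_L) + H(g_S−g_L)]/(r−g_L), with H = 14/2 = 7.
P₀ = 0.46 × [(1+0.036) + 7×(0.2019−0.036)] / (0.129−0.036)
   = 0.46 × 2.1973 / 0.093 = 10.8684

A$10.87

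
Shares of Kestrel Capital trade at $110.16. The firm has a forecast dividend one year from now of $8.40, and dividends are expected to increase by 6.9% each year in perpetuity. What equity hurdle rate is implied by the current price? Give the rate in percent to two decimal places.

Rearranging the constant-growth DDM: r = D₁/P₀ + g.
r = 8.4000 / 110.16 + 0.069 = 0.07625 + 0.069 = 0.14525

14.53%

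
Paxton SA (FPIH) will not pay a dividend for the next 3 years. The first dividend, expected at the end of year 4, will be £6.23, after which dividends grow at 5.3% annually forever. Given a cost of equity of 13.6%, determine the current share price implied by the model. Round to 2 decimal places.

Deferred-dividend DDM. At t=3 the remaining stream is a growing perpetuity with first payment D_4 = 6.23.
V_3 = D_4/(r−g) = 6.23/(0.136−0.053) = 75.0602
P₀ = V_3/(1+r)^3 = 75.0602/(1+0.136)^3 = 51.2006

£51.20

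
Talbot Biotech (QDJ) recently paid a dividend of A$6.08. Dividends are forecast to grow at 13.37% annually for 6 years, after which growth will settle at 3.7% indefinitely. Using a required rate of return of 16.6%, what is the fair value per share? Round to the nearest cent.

A$74.40

Two-stage DDM. Project D₁…D_6 at 0.1337, terminal growth 0.037, discount at r = 0.166.
D_1 = 6.8929
D_2 = 7.8145
D_3 = 8.8593
D_4 = 10.0438
D_5 = 11.3866
D_6 = 12.9090
Terminal value at t=6: TV = D_7/(r−g) = 13.3866/(0.166−0.037) = 103.7723
P₀ = 6.8929/(1+0.166)^1 + 7.8145/(1+0.166)^2 + 8.8593/(1+0.166)^3 + 10.0438/(1+0.166)^4 + 11.3866/(1+0.166)^5 + 12.9090/(1+0.166)^6 + 103.7723/(1+0.166)^6 = 74.3962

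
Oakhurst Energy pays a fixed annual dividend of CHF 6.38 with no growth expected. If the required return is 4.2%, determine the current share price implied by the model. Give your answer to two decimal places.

CHF 151.90

Zero-growth DDM (perpetuity): P₀ = D/r = 6.38 / 0.042 = 151.9048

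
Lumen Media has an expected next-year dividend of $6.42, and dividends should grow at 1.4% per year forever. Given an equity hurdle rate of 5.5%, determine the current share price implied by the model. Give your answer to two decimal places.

Gordon growth model: P₀ = D₁/(r − g), with D₁ = 6.42 given directly.
P₀ = 6.4200 / (0.055 − 0.014) = 6.4200 / 0.041 = 156.5854

$156.59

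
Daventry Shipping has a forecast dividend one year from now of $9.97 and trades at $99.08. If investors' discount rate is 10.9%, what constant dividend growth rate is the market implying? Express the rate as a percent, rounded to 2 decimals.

0.84%

From P₀ = D₁/(r − g), the implied growth is g = r − D₁/P₀.
g = 0.109 − 9.97/99.08 = 0.109 − 0.10063 = 0.00837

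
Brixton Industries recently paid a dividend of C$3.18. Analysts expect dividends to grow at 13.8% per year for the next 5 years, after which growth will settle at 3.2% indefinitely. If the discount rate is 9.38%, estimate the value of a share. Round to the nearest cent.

Two-stage DDM. Project D₁…D_5 at 0.138, terminal growth 0.032, discount at r = 0.0938.
D_1 = 3.6188
D_2 = 4.1182
D_3 = 4.6866
D_4 = 5.3333
D_5 = 6.0693
Terminal value at t=5: TV = D_6/(r−g) = 6.2635/(0.0938−0.032) = 101.3514
P₀ = 3.6188/(1+0.0938)^1 + 4.1182/(1+0.0938)^2 + 4.6866/(1+0.0938)^3 + 5.3333/(1+0.0938)^4 + 6.0693/(1+0.0938)^5 + 101.3514/(1+0.0938)^5 = 82.6697

C$82.67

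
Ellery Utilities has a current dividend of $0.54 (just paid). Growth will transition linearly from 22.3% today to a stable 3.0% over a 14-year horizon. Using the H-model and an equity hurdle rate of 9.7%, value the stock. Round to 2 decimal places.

$19.19

H-model: P₀ = D₀[(1+g_L) + H(g_S−g_L)]/(r−g_L), with H = 14/2 = 7.
P₀ = 0.54 × [(1+0.03) + 7×(0.223−0.03)] / (0.097−0.03)
   = 0.54 × 2.3810 / 0.067 = 19.1901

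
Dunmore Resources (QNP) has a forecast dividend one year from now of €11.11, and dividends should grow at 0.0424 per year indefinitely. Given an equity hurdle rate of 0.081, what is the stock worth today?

€287.82

Gordon growth model: P₀ = D₁/(r − g), with D₁ = 11.11 given directly.
P₀ = 11.1100 / (0.081 − 0.0424) = 11.1100 / 0.0386 = 287.8238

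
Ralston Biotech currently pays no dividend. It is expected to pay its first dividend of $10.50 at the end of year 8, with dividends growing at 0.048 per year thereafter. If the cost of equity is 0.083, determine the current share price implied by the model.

Deferred-dividend DDM. At t=7 the remaining stream is a growing perpetuity with first payment D_8 = 10.50.
V_7 = D_8/(r−g) = 10.50/(0.083−0.048) = 300.0000
P₀ = V_7/(1+r)^7 = 300.0000/(1+0.083)^7 = 171.6809

$171.68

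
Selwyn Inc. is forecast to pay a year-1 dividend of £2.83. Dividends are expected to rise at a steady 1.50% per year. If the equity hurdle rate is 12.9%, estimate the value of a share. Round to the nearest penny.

£24.82

Gordon growth model: P₀ = D₁/(r − g), with D₁ = 2.83 given directly.
P₀ = 2.8300 / (0.129 − 0.015) = 2.8300 / 0.114 = 24.8246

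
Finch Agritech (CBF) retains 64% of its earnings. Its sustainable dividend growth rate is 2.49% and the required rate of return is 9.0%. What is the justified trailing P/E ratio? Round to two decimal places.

Payout ratio b = 1 − 0.64 = 0.36.
Justified trailing P/E = b(1+g)/(r−g) = 0.36×(1+0.0249)/(0.09−0.0249) = 5.6676

5.67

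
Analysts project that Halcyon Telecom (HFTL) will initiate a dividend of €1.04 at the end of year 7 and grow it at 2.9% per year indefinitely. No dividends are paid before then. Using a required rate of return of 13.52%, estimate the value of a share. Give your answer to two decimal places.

€4.58

Deferred-dividend DDM. At t=6 the remaining stream is a growing perpetuity with first payment D_7 = 1.04.
V_6 = D_7/(r−g) = 1.04/(0.1352−0.029) = 9.7928
P₀ = V_6/(1+r)^6 = 9.7928/(1+0.1352)^6 = 4.5759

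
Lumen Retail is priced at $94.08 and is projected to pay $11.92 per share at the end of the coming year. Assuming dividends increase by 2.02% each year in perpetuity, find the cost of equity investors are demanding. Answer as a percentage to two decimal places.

14.69%

Rearranging the constant-growth DDM: r = D₁/P₀ + g.
r = 11.9200 / 94.08 + 0.0202 = 0.12670 + 0.0202 = 0.14690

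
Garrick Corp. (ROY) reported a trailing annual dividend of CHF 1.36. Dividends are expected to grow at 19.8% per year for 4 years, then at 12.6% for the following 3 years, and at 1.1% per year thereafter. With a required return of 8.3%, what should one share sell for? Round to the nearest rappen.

CHF 45.79

Three-stage DDM. Project D₁…D_7; terminal Gordon value at t=7 with g = 0.011; discount at r = 0.083.
D_1 = 1.6293
D_2 = 1.9519
D_3 = 2.3383
D_4 = 2.8013
D_5 = 3.1543
D_6 = 3.5518
D_7 = 3.9993
TV_7 = 4.0433/(0.083−0.011) = 56.1565
P₀ = Σ Dₜ/(1+r)ᵗ + TV_7/(1+r)^7 = 45.7896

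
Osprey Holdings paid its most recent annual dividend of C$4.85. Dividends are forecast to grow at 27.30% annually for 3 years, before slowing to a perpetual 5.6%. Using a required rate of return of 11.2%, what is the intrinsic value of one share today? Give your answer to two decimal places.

Two-stage DDM. Project D₁…D_3 at 0.273, terminal growth 0.056, discount at r = 0.112.
D_1 = 6.1741
D_2 = 7.8596
D_3 = 10.0052
Terminal value at t=3: TV = D_4/(r−g) = 10.5655/(0.112−0.056) = 188.6700
P₀ = 6.1741/(1+0.112)^1 + 7.8596/(1+0.112)^2 + 10.0052/(1+0.112)^3 + 188.6700/(1+0.112)^3 = 156.3955

C$156.40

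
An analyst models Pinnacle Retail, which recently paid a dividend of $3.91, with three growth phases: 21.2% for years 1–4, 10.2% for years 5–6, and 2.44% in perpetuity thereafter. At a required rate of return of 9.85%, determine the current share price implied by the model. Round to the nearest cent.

$112.38

Three-stage DDM. Project D₁…D_6; terminal Gordon value at t=6 with g = 0.0244; discount at r = 0.0985.
D_1 = 4.7389
D_2 = 5.7436
D_3 = 6.9612
D_4 = 8.4370
D_5 = 9.2976
D_6 = 10.2459
TV_6 = 10.4959/(0.0985−0.0244) = 141.6452
P₀ = Σ Dₜ/(1+r)ᵗ + TV_6/(1+r)^6 = 112.3753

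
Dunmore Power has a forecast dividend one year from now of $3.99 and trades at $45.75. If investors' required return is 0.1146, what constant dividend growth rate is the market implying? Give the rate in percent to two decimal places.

2.74%

From P₀ = D₁/(r − g), the implied growth is g = r − D₁/P₀.
g = 0.1146 − 3.99/45.75 = 0.1146 − 0.08721 = 0.02739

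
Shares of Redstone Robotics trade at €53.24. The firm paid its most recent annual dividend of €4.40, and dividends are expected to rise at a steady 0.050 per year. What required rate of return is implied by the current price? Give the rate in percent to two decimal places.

13.68%

Rearranging the constant-growth DDM: r = D₁/P₀ + g.
D₁ = 4.40 × (1 + 0.05) = 4.6200.
r = 4.6200 / 53.24 + 0.05 = 0.08678 + 0.05 = 0.13678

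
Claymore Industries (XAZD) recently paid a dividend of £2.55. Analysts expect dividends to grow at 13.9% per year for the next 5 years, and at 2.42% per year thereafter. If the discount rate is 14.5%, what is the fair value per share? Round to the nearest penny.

£33.61

Two-stage DDM. Project D₁…D_5 at 0.139, terminal growth 0.0242, discount at r = 0.145.
D_1 = 2.9044
D_2 = 3.3082
D_3 = 3.7680
D_4 = 4.2918
D_5 = 4.8883
Terminal value at t=5: TV = D_6/(r−g) = 5.0066/(0.145−0.0242) = 41.4454
P₀ = 2.9044/(1+0.145)^1 + 3.3082/(1+0.145)^2 + 3.7680/(1+0.145)^3 + 4.2918/(1+0.145)^4 + 4.8883/(1+0.145)^5 + 41.4454/(1+0.145)^5 = 33.6105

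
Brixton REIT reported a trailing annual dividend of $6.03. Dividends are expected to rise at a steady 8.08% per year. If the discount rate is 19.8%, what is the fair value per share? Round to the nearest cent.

$55.61

Gordon growth model: P₀ = D₁/(r − g). D₁ = 6.03 × (1 + 0.0808) = 6.5172.
P₀ = 6.5172 / (0.198 − 0.0808) = 6.5172 / 0.1172 = 55.6077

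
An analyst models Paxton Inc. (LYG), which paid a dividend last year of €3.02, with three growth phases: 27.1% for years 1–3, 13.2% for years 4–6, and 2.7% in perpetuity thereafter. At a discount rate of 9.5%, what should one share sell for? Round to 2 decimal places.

€106.25

Three-stage DDM. Project D₁…D_6; terminal Gordon value at t=6 with g = 0.027; discount at r = 0.095.
D_1 = 3.8384
D_2 = 4.8786
D_3 = 6.2007
D_4 = 7.0192
D_5 = 7.9458
D_6 = 8.9946
TV_6 = 9.2375/(0.095−0.027) = 135.8452
P₀ = Σ Dₜ/(1+r)ᵗ + TV_6/(1+r)^6 = 106.2508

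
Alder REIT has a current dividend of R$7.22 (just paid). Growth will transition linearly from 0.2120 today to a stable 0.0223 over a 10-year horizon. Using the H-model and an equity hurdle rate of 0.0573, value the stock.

H-model: P₀ = D₀[(1+g_L) + H(g_S−g_L)]/(r−g_L), with H = 10/2 = 5.
P₀ = 7.22 × [(1+0.0223) + 5×(0.212−0.0223)] / (0.0573−0.0223)
   = 7.22 × 1.9708 / 0.035 = 406.5479

R$406.55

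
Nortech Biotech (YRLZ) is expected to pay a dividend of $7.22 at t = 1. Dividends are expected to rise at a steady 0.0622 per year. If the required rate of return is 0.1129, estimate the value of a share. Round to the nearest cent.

Gordon growth model: P₀ = D₁/(r − g), with D₁ = 7.22 given directly.
P₀ = 7.2200 / (0.1129 − 0.0622) = 7.2200 / 0.0507 = 142.4063

$142.41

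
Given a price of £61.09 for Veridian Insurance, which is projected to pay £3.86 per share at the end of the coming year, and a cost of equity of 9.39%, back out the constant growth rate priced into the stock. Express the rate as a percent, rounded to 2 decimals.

3.07%

From P₀ = D₁/(r − g), the implied growth is g = r − D₁/P₀.
g = 0.0939 − 3.86/61.09 = 0.0939 − 0.06319 = 0.03071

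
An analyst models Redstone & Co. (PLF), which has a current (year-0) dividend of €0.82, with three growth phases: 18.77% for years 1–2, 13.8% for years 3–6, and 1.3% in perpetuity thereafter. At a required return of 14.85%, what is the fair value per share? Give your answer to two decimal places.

€11.47

Three-stage DDM. Project D₁…D_6; terminal Gordon value at t=6 with g = 0.013; discount at r = 0.1485.
D_1 = 0.9739
D_2 = 1.1567
D_3 = 1.3163
D_4 = 1.4980
D_5 = 1.7047
D_6 = 1.9400
TV_6 = 1.9652/(0.1485−0.013) = 14.5033
P₀ = Σ Dₜ/(1+r)ᵗ + TV_6/(1+r)^6 = 11.4727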